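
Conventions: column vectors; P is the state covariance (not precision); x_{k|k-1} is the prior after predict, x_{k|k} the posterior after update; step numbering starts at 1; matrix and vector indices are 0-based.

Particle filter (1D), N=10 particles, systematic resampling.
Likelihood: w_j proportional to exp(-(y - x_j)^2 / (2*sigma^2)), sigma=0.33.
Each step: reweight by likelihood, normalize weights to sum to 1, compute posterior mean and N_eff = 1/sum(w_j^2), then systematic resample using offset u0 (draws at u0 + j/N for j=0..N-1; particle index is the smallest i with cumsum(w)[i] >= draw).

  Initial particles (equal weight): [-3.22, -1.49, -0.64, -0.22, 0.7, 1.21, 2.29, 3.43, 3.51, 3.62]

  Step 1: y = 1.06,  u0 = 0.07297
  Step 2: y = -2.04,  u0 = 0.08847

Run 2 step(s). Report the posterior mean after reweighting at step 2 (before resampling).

post_mean = 0.7000

step 1: w=[0.0000, 0.0000, 0.0000, 0.0004, 0.3791, 0.6199, 0.0007, 0.0000, 0.0000, 0.0000]  mean=1.0168  Neff=1.8941  idx=[4, 4, 4, 4, 5, 5, 5, 5, 5, 5]
step 2: w=[0.2500, 0.2500, 0.2500, 0.2500, 0.0000, 0.0000, 0.0000, 0.0000, 0.0000, 0.0000]  mean=0.7000  Neff=4.0000  idx=[0, 0, 1, 1, 1, 2, 2, 3, 3, 3]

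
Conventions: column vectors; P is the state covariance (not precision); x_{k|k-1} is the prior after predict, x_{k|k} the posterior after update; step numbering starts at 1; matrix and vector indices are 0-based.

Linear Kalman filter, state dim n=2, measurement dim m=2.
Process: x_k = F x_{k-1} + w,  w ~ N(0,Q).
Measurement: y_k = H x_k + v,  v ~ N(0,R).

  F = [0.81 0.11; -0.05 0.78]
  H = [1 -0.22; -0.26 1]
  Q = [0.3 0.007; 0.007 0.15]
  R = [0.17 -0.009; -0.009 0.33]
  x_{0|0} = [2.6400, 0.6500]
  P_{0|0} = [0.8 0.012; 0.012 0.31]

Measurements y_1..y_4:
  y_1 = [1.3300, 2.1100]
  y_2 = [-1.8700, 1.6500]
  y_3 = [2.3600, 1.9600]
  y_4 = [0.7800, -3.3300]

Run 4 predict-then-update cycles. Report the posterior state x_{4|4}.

x_post = [1.0334, -0.5616]

step 1: x^-=[2.2099, 0.3750]  P^-=[0.8308 0.0087; 0.0087 0.3397]  S=[1.0134 -0.2905; -0.2905 0.7213]  K=[0.8315 0.0475; 0.0780 0.4992]  nu=[-0.7974, 2.3096]  x^+=[1.6566, 1.4657]  P^+=[0.1514 0.0476; 0.0476 0.1764]
step 2: x^-=[1.5031, 1.0604]  P^-=[0.4099 0.0458; 0.0458 0.2540]  S=[0.5721 -0.1230; -0.1230 0.5879]  K=[0.7086 0.0449; 0.0743 0.4273]  nu=[-3.1398, 0.9804]  x^+=[-0.6778, 1.2461]  P^+=[0.1293 0.0421; 0.0421 0.1513]
step 3: x^-=[-0.4120, 1.0059]  P^-=[0.3942 0.0411; 0.0411 0.2391]  S=[0.5577 -0.1206; -0.1206 0.5744]  K=[0.6993 0.0400; 0.0685 0.4120]  nu=[2.9932, 0.8470]  x^+=[1.7150, 1.5599]  P^+=[0.1273 0.0400; 0.0400 0.1458]
step 4: x^-=[1.5607, 1.1310]  P^-=[0.3924 0.0394; 0.0394 0.2359]  S=[0.5565 -0.1213; -0.1213 0.5719]  K=[0.6980 0.0385; 0.0666 0.4086]  nu=[-0.5319, -4.0552]  x^+=[1.0334, -0.5616]  P^+=[0.1270 0.0394; 0.0394 0.1445]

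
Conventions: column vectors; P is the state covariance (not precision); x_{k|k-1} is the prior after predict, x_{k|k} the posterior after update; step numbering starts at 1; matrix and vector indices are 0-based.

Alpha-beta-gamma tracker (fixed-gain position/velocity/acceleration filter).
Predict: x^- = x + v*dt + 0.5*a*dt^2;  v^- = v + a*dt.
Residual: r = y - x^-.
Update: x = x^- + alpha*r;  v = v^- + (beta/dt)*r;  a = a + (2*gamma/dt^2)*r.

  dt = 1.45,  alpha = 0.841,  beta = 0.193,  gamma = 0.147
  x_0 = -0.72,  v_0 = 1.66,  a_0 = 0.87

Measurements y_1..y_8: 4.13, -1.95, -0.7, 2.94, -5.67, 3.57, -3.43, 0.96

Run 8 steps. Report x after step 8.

step 1: x_pred=2.6016  r=1.5284  x^+=3.8870  v^+=3.1249  a^+=1.0837
step 2: x_pred=9.5574  r=-11.5074  x^+=-0.1203  v^+=3.1647  a^+=-0.5254
step 3: x_pred=3.9161  r=-4.6161  x^+=0.0340  v^+=1.7884  a^+=-1.1709
step 4: x_pred=1.3963  r=1.5437  x^+=2.6945  v^+=0.2961  a^+=-0.9550
step 5: x_pred=2.1199  r=-7.7899  x^+=-4.4314  v^+=-2.1255  a^+=-2.0443
step 6: x_pred=-9.6625  r=13.2325  x^+=1.4660  v^+=-3.3285  a^+=-0.1940
step 7: x_pred=-3.5642  r=0.1342  x^+=-3.4513  v^+=-3.5919  a^+=-0.1752
step 8: x_pred=-8.8438  r=9.8038  x^+=-0.5988  v^+=-2.5410  a^+=1.1957

x_post = -0.5988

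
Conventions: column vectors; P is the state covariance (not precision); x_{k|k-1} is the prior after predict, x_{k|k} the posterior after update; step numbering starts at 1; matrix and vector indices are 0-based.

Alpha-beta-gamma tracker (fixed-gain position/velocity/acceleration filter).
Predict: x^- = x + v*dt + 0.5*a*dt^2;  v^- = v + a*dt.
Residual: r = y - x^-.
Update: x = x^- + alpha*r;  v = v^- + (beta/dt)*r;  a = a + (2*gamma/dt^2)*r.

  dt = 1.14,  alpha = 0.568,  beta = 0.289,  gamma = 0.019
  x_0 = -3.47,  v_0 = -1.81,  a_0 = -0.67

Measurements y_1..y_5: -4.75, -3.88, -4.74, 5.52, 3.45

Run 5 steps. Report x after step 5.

x_post = 2.4941

step 1: x_pred=-5.9688  r=1.2188  x^+=-5.2765  v^+=-2.2648  a^+=-0.6344
step 2: x_pred=-8.2706  r=4.3906  x^+=-5.7767  v^+=-1.8749  a^+=-0.5060
step 3: x_pred=-8.2430  r=3.5030  x^+=-6.2533  v^+=-1.5637  a^+=-0.4036
step 4: x_pred=-8.2982  r=13.8182  x^+=-0.4494  v^+=1.4792  a^+=0.0005
step 5: x_pred=1.2372  r=2.2128  x^+=2.4941  v^+=2.0408  a^+=0.0652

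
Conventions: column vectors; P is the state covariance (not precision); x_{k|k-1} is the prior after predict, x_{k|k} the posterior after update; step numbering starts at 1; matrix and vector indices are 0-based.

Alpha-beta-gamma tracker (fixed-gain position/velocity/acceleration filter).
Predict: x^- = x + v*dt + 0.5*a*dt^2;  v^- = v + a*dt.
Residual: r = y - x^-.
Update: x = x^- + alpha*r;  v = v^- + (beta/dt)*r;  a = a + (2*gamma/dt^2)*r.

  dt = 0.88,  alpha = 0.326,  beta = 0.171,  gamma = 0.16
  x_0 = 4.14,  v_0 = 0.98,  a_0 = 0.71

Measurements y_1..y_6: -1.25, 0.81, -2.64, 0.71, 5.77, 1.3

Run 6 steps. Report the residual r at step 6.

step 1: x_pred=5.2773  r=-6.5273  x^+=3.1494  v^+=0.3364  a^+=-1.9872
step 2: x_pred=2.6760  r=-1.8660  x^+=2.0677  v^+=-1.7749  a^+=-2.7583
step 3: x_pred=-0.5623  r=-2.0777  x^+=-1.2396  v^+=-4.6060  a^+=-3.6169
step 4: x_pred=-6.6933  r=7.4033  x^+=-4.2799  v^+=-6.3502  a^+=-0.5576
step 5: x_pred=-10.0840  r=15.8540  x^+=-4.9156  v^+=-3.7602  a^+=5.9936
step 6: x_pred=-5.9039  r=7.2039  x^+=-3.5554  v^+=2.9140  a^+=8.9704

resid = 7.2039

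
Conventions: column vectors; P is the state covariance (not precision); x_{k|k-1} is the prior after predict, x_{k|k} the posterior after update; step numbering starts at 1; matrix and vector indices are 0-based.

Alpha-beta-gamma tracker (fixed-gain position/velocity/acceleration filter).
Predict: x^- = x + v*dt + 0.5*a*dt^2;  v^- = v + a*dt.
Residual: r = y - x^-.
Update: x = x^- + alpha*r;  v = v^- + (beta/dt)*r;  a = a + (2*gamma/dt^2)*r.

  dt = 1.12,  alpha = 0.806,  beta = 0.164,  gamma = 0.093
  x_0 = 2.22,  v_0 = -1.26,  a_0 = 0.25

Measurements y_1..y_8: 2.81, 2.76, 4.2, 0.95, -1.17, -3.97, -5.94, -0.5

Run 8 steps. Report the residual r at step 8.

resid = 8.1654

step 1: x_pred=0.9656  r=1.8444  x^+=2.4522  v^+=-0.7099  a^+=0.5235
step 2: x_pred=1.9854  r=0.7746  x^+=2.6097  v^+=-0.0102  a^+=0.6383
step 3: x_pred=2.9987  r=1.2013  x^+=3.9669  v^+=0.8806  a^+=0.8165
step 4: x_pred=5.4654  r=-4.5154  x^+=1.8260  v^+=1.1339  a^+=0.1469
step 5: x_pred=3.1881  r=-4.3581  x^+=-0.3245  v^+=0.6603  a^+=-0.4993
step 6: x_pred=0.1019  r=-4.0719  x^+=-3.1800  v^+=-0.4951  a^+=-1.1030
step 7: x_pred=-4.4264  r=-1.5136  x^+=-5.6464  v^+=-1.9521  a^+=-1.3275
step 8: x_pred=-8.6654  r=8.1654  x^+=-2.0841  v^+=-2.2433  a^+=-0.1167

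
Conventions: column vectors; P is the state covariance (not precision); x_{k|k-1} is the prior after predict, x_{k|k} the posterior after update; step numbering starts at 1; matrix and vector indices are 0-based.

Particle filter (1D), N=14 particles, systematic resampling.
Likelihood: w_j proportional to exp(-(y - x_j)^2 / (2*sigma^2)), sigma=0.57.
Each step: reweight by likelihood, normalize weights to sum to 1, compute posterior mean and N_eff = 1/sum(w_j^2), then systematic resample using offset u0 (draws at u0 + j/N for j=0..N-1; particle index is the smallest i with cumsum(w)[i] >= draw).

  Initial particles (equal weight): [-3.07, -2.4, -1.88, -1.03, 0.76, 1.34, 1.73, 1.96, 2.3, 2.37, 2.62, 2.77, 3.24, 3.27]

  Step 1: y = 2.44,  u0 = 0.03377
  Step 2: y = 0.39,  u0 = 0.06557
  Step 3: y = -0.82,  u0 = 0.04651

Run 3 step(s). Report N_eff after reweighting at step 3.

step 1: w=[0.0000, 0.0000, 0.0000, 0.0000, 0.0022, 0.0267, 0.0792, 0.1207, 0.1670, 0.1708, 0.1637, 0.1456, 0.0643, 0.0596]  mean=2.4357  Neff=7.4439  idx=[6, 6, 7, 8, 8, 8, 9, 9, 10, 10, 11, 11, 12, 13]
step 2: w=[0.3807, 0.3807, 0.1359, 0.0220, 0.0220, 0.0220, 0.0145, 0.0145, 0.0029, 0.0029, 0.0010, 0.0010, 0.0000, 0.0000]  mean=1.8246  Neff=3.2235  idx=[0, 0, 0, 0, 0, 1, 1, 1, 1, 1, 2, 2, 4, 8]
step 3: w=[0.0970, 0.0970, 0.0970, 0.0970, 0.0970, 0.0970, 0.0970, 0.0970, 0.0970, 0.0970, 0.0147, 0.0147, 0.0007, 0.0000]  mean=1.7372  Neff=10.5817  idx=[0, 1, 1, 2, 3, 4, 4, 5, 6, 7, 7, 8, 9, 10]

N_eff = 10.5817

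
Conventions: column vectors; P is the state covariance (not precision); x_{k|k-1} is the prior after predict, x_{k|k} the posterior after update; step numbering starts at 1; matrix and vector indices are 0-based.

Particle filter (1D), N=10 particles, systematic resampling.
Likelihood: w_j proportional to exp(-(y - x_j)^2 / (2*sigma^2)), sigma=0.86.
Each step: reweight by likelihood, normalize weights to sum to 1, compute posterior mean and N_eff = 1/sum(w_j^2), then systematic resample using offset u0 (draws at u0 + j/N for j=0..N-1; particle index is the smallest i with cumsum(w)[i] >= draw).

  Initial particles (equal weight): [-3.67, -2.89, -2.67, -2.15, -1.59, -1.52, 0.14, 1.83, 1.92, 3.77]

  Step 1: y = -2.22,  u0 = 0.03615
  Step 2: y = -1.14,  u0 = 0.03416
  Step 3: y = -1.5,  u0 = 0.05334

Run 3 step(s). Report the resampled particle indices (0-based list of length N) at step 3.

step 1: w=[0.0554, 0.1695, 0.2003, 0.2289, 0.1756, 0.1649, 0.0053, 0.0000, 0.0000, 0.0000]  mean=-2.2494  Neff=5.4829  idx=[0, 1, 2, 2, 3, 3, 3, 4, 5, 5]
step 2: w=[0.0028, 0.0266, 0.0433, 0.0433, 0.1058, 0.1058, 0.1058, 0.1839, 0.1913, 0.1913]  mean=-1.8750  Neff=6.8932  idx=[2, 4, 5, 6, 7, 7, 8, 8, 9, 9]
step 3: w=[0.0459, 0.0870, 0.0870, 0.0870, 0.1151, 0.1151, 0.1157, 0.1157, 0.1157, 0.1157]  mean=-1.7533  Neff=9.5345  idx=[1, 2, 3, 4, 5, 6, 7, 7, 8, 9]

resampled_idx = [1, 2, 3, 4, 5, 6, 7, 7, 8, 9]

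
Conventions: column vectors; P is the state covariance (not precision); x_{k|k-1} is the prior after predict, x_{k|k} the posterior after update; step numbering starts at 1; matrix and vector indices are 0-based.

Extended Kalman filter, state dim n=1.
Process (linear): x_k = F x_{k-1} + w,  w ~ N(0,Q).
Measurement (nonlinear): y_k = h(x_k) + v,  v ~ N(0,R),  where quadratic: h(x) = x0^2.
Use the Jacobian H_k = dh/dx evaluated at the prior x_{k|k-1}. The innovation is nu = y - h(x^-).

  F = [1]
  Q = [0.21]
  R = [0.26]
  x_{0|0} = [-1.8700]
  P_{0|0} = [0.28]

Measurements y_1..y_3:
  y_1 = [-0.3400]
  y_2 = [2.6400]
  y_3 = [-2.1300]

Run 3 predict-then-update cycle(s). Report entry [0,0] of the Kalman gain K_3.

step 1: x^-=[-1.8700]  P^-=[0.4900]  H_jac=[-3.7400]  S=[7.1139]  K=[-0.2576]  nu=[-3.8369]  x^+=[-0.8816]  P^+=[0.0179]
step 2: x^-=[-0.8816]  P^-=[0.2279]  H_jac=[-1.7632]  S=[0.9685]  K=[-0.4149]  nu=[1.8628]  x^+=[-1.6545]  P^+=[0.0612]
step 3: x^-=[-1.6545]  P^-=[0.2712]  H_jac=[-3.3089]  S=[3.2292]  K=[-0.2779]  nu=[-4.8673]  x^+=[-0.3020]  P^+=[0.0218]

K[0,0] = -0.2779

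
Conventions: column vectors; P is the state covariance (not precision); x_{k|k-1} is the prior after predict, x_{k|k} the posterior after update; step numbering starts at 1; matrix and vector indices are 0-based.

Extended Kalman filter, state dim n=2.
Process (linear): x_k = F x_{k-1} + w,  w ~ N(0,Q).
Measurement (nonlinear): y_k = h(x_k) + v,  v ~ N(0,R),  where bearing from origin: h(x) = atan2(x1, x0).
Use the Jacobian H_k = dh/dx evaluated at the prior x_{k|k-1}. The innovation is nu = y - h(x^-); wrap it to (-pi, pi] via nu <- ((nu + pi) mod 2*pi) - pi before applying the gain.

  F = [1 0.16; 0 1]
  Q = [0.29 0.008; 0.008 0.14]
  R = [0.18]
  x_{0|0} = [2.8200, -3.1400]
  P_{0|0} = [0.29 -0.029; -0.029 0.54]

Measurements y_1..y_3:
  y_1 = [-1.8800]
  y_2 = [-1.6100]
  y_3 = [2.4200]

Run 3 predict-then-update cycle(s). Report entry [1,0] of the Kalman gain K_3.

step 1: x^-=[2.3176, -3.1400]  P^-=[0.5845 0.0654; 0.0654 0.6800]  H_jac=[0.2062 0.1522]  S=[0.2247]  K=[0.5806; 0.5205]  nu=[-0.9450]  x^+=[1.7689, -3.6319]  P^+=[0.5088 -0.0025; -0.0025 0.6191]
step 2: x^-=[1.1878, -3.6319]  P^-=[0.8138 0.1046; 0.1046 0.7591]  H_jac=[0.2487 0.0813]  S=[0.2396]  K=[0.8803; 0.3663]  nu=[-0.3553]  x^+=[0.8750, -3.7620]  P^+=[0.6281 0.0273; 0.0273 0.7270]
step 3: x^-=[0.2731, -3.7620]  P^-=[0.9455 0.1516; 0.1516 0.8670]  H_jac=[0.2644 0.0192]  S=[0.2480]  K=[1.0200; 0.2288]  nu=[-2.3649]  x^+=[-2.1390, -4.3031]  P^+=[0.6875 0.0937; 0.0937 0.8540]

K[1,0] = 0.2288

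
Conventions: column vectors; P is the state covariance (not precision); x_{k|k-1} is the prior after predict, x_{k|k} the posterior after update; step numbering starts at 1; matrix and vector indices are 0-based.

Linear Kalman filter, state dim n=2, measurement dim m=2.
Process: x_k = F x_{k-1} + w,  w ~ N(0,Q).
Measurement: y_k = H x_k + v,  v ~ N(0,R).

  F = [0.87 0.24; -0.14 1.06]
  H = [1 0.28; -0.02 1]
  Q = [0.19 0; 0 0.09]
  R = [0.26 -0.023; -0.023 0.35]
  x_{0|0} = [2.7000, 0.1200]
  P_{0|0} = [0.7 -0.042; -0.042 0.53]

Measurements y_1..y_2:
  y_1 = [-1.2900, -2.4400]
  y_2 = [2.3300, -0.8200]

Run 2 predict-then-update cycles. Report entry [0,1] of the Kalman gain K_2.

K[0,1] = -0.0745

step 1: x^-=[2.3778, -0.2508]  P^-=[0.7328 0.0123; 0.0123 0.7117]  S=[1.0555 0.1738; 0.1738 1.0615]  K=[0.7173 -0.1197; 0.0925 0.6551]  nu=[-3.5976, -2.1416]  x^+=[0.0538, -1.9867]  P^+=[0.2044 -0.0543; -0.0543 0.2261]
step 2: x^-=[-0.4300, -2.1134]  P^-=[0.3351 -0.0156; -0.0156 0.3641]  S=[0.6149 0.0567; 0.0567 0.7149]  K=[0.5447 -0.0745; 0.0941 0.5023]  nu=[3.3518, 1.2848]  x^+=[1.3001, -1.1528]  P^+=[0.1533 -0.0355; -0.0355 0.1729]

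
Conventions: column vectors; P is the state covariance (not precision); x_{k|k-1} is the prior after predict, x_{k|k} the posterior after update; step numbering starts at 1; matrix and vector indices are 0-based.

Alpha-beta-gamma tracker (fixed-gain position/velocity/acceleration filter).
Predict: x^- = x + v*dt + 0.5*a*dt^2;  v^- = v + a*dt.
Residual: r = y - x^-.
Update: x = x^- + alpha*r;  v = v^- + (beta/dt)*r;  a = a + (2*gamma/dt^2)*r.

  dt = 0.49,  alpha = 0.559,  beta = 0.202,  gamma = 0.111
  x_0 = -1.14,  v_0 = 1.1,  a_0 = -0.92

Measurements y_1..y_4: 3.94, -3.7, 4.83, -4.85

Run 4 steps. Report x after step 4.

step 1: x_pred=-0.7114  r=4.6514  x^+=1.8887  v^+=2.5667  a^+=3.3808
step 2: x_pred=3.5523  r=-7.2523  x^+=-0.5017  v^+=1.2336  a^+=-3.3248
step 3: x_pred=-0.2964  r=5.1264  x^+=2.5693  v^+=1.7178  a^+=1.4152
step 4: x_pred=3.5809  r=-8.4309  x^+=-1.1320  v^+=-1.0643  a^+=-6.3801

x_post = -1.1320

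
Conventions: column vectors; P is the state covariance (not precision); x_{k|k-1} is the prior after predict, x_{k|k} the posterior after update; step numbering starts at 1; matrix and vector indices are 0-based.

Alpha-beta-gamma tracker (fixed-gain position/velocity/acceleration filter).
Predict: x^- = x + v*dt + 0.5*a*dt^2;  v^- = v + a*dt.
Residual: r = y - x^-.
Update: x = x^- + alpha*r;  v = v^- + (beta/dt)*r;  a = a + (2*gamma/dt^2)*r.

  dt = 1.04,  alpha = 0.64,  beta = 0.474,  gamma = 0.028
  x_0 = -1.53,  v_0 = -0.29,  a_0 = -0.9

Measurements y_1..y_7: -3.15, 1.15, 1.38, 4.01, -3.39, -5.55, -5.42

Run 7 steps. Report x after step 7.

step 1: x_pred=-2.3183  r=-0.8317  x^+=-2.8506  v^+=-1.6051  a^+=-0.9431
step 2: x_pred=-5.0299  r=6.1799  x^+=-1.0747  v^+=0.2308  a^+=-0.6231
step 3: x_pred=-1.1717  r=2.5517  x^+=0.4614  v^+=0.7457  a^+=-0.4910
step 4: x_pred=0.9714  r=3.0386  x^+=2.9161  v^+=1.6200  a^+=-0.3337
step 5: x_pred=4.4205  r=-7.8105  x^+=-0.5782  v^+=-2.2868  a^+=-0.7380
step 6: x_pred=-3.3556  r=-2.1944  x^+=-4.7600  v^+=-4.0545  a^+=-0.8517
step 7: x_pred=-9.4373  r=4.0173  x^+=-6.8662  v^+=-3.1093  a^+=-0.6437

x_post = -6.8662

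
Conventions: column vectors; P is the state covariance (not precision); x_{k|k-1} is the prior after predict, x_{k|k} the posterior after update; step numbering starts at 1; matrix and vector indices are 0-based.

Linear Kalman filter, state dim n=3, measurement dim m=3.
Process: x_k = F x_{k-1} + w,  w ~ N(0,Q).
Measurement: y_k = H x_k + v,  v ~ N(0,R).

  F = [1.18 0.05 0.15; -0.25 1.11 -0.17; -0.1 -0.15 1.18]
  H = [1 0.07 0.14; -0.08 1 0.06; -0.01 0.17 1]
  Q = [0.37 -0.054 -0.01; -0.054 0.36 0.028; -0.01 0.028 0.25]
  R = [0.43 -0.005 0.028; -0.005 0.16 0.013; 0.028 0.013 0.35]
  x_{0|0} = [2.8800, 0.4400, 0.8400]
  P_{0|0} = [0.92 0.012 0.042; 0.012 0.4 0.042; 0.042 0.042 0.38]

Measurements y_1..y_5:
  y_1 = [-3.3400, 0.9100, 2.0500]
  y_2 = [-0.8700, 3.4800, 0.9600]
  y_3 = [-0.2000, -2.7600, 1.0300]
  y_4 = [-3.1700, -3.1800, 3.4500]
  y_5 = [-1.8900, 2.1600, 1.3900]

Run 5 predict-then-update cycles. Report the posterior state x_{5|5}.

x_post = [-2.6283, 0.6134, 2.3326]

step 1: x^-=[3.5464, -0.3744, 0.6372]  P^-=[1.6775 -0.3007 0.0029; -0.3007 0.9024 -0.0483; 0.0029 -0.0483 0.7729]  S=[2.0848 -0.3754 0.0776; -0.3754 1.1182 0.1722; 0.0776 0.1722 1.1337]  K=[0.7778 -0.1133 -0.0934; 0.0360 0.8434 -0.0352; 0.0069 -0.1059 0.6901]  nu=[-6.9494, 1.5299, 1.5119]  x^+=[-2.1733, 0.6126, 1.4705]  P^+=[0.3335 0.0040 -0.0097; 0.0040 0.1360 -0.0234; -0.0097 -0.0234 0.2442]
step 2: x^-=[-2.3133, 0.9733, 1.8607]  P^-=[0.8369 -0.1472 -0.0221; -0.1472 0.5613 -0.0642; -0.0221 -0.0642 0.6072]  S=[1.2534 -0.1843 0.0583; -0.1843 0.7449 0.0859; 0.0583 0.0859 0.9526]  K=[0.6433 -0.1201 -0.0868; 0.0222 0.7739 -0.0368; 0.0011 -0.1080 0.6358]  nu=[1.1147, 2.2100, -1.0893]  x^+=[-1.7671, 2.7485, 0.9308]  P^+=[0.2764 -0.0008 -0.0110; -0.0008 0.1246 -0.0234; -0.0110 -0.0234 0.2250]
step 3: x^-=[-1.8081, 3.3344, 0.8627]  P^-=[0.7559 -0.1365 -0.0196; -0.1365 0.5456 -0.0591; -0.0196 -0.0591 0.5798]  S=[1.1742 -0.1676 0.0599; -0.1676 0.7275 0.0862; 0.0599 0.0862 0.9264]  K=[0.6205 -0.1195 -0.0834; 0.0208 0.7691 -0.0351; 0.0021 -0.1049 0.6248]  nu=[1.2539, -6.2908, -0.4177]  x^+=[-0.2435, -1.4631, 1.2640]  P^+=[0.2666 -0.0013 -0.0105; -0.0013 0.1238 -0.0228; -0.0105 -0.0228 0.2212]
step 4: x^-=[-0.1709, -1.7781, 1.7354]  P^-=[0.7423 -0.1343 -0.0182; -0.1343 0.5440 -0.0577; -0.0182 -0.0577 0.5739]  S=[1.1612 -0.1642 0.0610; -0.1642 0.7255 0.0869; 0.0610 0.0869 0.9209]  K=[0.6165 -0.1191 -0.0823; 0.0207 0.7686 -0.0346; 0.0026 -0.1040 0.6224]  nu=[-3.1176, -1.5197, 2.0152]  x^+=[-2.0777, -3.0806, 3.1395]  P^+=[0.2649 -0.0014 -0.0102; -0.0014 0.1237 -0.0226; -0.0102 -0.0226 0.2203]
step 5: x^-=[-2.1348, -3.4338, 4.3745]  P^-=[0.7400 -0.1339 -0.0178; -0.1339 0.5437 -0.0574; -0.0178 -0.0574 0.5725]  S=[1.1590 -0.1636 0.0614; -0.1636 0.7252 0.0870; 0.0614 0.0870 0.9196]  K=[0.6158 -0.1189 -0.0820; 0.0207 0.7686 -0.0345; 0.0027 -0.1038 0.6218]  nu=[-0.1273, 5.1605, -2.4221]  x^+=[-2.6283, 0.6134, 2.3326]  P^+=[0.2646 -0.0014 -0.0101; -0.0014 0.1237 -0.0225; -0.0101 -0.0225 0.2201]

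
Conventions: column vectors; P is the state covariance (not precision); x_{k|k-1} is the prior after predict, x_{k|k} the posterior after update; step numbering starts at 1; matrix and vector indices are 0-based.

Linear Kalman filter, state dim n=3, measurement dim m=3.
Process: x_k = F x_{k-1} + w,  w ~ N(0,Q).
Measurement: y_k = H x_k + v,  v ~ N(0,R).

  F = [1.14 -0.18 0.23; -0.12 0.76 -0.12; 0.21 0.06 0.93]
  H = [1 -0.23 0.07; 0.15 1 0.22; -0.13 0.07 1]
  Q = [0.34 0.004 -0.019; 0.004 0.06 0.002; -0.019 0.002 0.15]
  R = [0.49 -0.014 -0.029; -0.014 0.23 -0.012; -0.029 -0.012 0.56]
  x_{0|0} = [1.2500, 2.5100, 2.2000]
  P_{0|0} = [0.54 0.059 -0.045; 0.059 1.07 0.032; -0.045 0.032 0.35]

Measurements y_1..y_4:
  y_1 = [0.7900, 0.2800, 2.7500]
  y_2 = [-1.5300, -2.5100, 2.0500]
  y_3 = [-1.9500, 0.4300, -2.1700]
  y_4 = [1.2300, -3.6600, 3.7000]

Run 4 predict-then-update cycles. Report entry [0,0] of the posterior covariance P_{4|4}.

P_post[0,0] = 0.2809

step 1: x^-=[1.4792, 1.4936, 2.4591]  P^-=[1.0445 -0.1598 0.1206; -0.1598 0.6730 0.0357; 0.1206 0.0357 0.4679]  S=[1.6617 -0.1307 -0.0474; -0.1307 0.9248 0.1876; -0.0474 0.1876 1.0254]  K=[0.6650 0.1228 -0.0175; -0.1339 0.6980 -0.0329; 0.1073 0.0972 0.4306]  nu=[-0.5178, -1.9765, 0.3786]  x^+=[0.8855, 0.1709, 2.3744]  P^+=[0.3166 -0.0311 0.0128; -0.0311 0.1761 -0.0393; 0.0128 -0.0393 0.2413]
step 2: x^-=[1.5248, -0.2613, 2.4044]  P^-=[0.7926 -0.1075 0.1257; -0.1075 0.1830 -0.0589; 0.1257 -0.0589 0.3731]  S=[1.3631 -0.0074 0.0182; -0.0074 0.3990 0.0358; 0.0182 0.0358 0.9084]  K=[0.6067 0.1091 0.0002; -0.1100 0.3880 -0.0484; 0.1166 0.0733 0.3830]  nu=[-3.2833, -3.0064, -0.1379]  x^+=[-0.7950, -1.0599, 1.7484]  P^+=[0.2871 -0.0310 0.0207; -0.0310 0.1048 -0.0399; 0.0207 -0.0399 0.2157]
step 3: x^-=[-0.3134, -0.9199, 1.3955]  P^-=[0.7549 -0.0944 0.1229; -0.0944 0.1413 -0.0600; 0.1229 -0.0600 0.3524]  S=[1.3167 0.0082 0.0211; 0.0082 0.3587 0.0260; 0.0211 0.0260 0.8873]  K=[0.5956 0.1141 0.0029; -0.1008 0.3235 -0.0497; 0.1162 0.0708 0.3696]  nu=[-1.9459, 1.0899, -3.5418]  x^+=[-1.3585, -0.1950, -0.0627]  P^+=[0.2819 -0.0292 0.0217; -0.0292 0.0894 -0.0389; 0.0217 -0.0389 0.2083]
step 4: x^-=[-1.5280, 0.0224, -0.3553]  P^-=[0.7469 -0.0897 0.1212; -0.0897 0.1317 -0.0589; 0.1212 -0.0589 0.3463]  S=[1.3057 0.0133 0.0204; 0.0133 0.3505 0.0245; 0.0204 0.0245 0.8815]  K=[0.5931 0.1172 0.0032; -0.0974 0.3076 -0.0494; 0.1153 0.0713 0.3657]  nu=[2.7880, -3.3750, 3.8551]  x^+=[-0.2574, -1.4779, 1.1353]  P^+=[0.2809 -0.0283 0.0217; -0.0283 0.0854 -0.0382; 0.0217 -0.0382 0.2061]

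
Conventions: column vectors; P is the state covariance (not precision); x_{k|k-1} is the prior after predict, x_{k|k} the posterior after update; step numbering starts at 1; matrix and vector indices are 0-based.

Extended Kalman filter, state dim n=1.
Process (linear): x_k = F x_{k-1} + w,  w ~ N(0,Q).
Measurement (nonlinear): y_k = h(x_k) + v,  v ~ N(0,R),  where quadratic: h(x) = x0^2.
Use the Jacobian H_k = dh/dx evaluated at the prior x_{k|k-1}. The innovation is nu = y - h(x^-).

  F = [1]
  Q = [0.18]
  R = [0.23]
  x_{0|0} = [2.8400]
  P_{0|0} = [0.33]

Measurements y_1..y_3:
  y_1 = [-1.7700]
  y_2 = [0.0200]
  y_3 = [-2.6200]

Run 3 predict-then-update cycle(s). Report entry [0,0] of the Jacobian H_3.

H_jac[0,0] = 1.3655

step 1: x^-=[2.8400]  P^-=[0.5100]  H_jac=[5.6800]  S=[16.6838]  K=[0.1736]  nu=[-9.8356]  x^+=[1.1323]  P^+=[0.0070]
step 2: x^-=[1.1323]  P^-=[0.1870]  H_jac=[2.2645]  S=[1.1891]  K=[0.3562]  nu=[-1.2620]  x^+=[0.6828]  P^+=[0.0362]
step 3: x^-=[0.6828]  P^-=[0.2162]  H_jac=[1.3655]  S=[0.6331]  K=[0.4663]  nu=[-3.0862]  x^+=[-0.7562]  P^+=[0.0785]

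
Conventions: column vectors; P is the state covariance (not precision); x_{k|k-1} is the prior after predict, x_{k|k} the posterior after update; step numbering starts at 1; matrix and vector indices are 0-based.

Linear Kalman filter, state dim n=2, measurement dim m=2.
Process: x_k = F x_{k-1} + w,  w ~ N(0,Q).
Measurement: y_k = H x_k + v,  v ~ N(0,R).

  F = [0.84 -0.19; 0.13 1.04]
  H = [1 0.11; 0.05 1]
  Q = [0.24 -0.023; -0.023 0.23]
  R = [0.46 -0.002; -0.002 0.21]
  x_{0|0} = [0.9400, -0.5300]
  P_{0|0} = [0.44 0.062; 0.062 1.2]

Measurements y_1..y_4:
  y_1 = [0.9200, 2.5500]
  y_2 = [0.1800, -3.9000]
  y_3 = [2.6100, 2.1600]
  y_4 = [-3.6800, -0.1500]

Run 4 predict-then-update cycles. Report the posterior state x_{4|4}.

x_post = [-1.1104, 0.2641]

step 1: x^-=[0.8903, -0.4290]  P^-=[0.5740 -0.1594; -0.1594 1.5521]  S=[1.0177 0.0371; 0.0371 1.7476]  K=[0.5499 -0.0865; -0.0211 0.8840]  nu=[0.0769, 2.9345]  x^+=[0.6788, 2.1635]  P^+=[0.2567 -0.0321; -0.0321 0.1873]
step 2: x^-=[0.1591, 2.3383]  P^-=[0.4381 -0.0592; -0.0592 0.4282]  S=[0.8903 0.0075; 0.0075 0.6334]  K=[0.4853 -0.0646; -0.0192 0.6716]  nu=[-0.2363, -6.2463]  x^+=[0.4481, -1.8523]  P^+=[0.2262 -0.0259; -0.0259 0.1424]
step 3: x^-=[0.7284, -1.8682]  P^-=[0.4130 -0.0484; -0.0484 0.3808]  S=[0.8670 0.0119; 0.0119 0.5870]  K=[0.4710 -0.0568; -0.0163 0.6450]  nu=[2.0871, 3.9917]  x^+=[1.4848, 0.6722]  P^+=[0.2194 -0.0238; -0.0238 0.1367]
step 4: x^-=[1.1195, 0.8921]  P^-=[0.4074 -0.0463; -0.0463 0.3751]  S=[0.8617 0.0131; 0.0131 0.5815]  K=[0.4677 -0.0551; -0.0156 0.6414]  nu=[-4.8977, -1.0981]  x^+=[-1.1104, 0.2641]  P^+=[0.2178 -0.0234; -0.0234 0.1359]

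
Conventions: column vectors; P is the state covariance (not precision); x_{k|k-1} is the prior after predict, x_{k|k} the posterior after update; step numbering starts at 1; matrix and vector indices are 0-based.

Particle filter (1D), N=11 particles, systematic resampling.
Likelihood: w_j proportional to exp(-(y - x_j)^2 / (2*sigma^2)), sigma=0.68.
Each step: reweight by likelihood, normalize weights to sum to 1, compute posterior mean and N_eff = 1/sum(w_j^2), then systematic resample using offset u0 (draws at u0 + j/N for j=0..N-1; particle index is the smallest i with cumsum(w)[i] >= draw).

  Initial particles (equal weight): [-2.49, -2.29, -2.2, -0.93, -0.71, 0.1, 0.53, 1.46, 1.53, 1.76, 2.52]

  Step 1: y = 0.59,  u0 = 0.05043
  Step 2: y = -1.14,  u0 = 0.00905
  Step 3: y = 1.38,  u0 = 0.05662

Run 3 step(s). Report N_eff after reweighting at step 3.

N_eff = 4.3571

step 1: w=[0.0000, 0.0000, 0.0001, 0.0267, 0.0522, 0.2503, 0.3232, 0.1431, 0.1248, 0.0738, 0.0058]  mean=0.6786  Neff=4.7154  idx=[4, 5, 5, 5, 6, 6, 6, 7, 7, 8, 9]
step 2: w=[0.5328, 0.1234, 0.1234, 0.1234, 0.0319, 0.0319, 0.0319, 0.0004, 0.0004, 0.0003, 0.0001]  mean=-0.2887  Neff=3.0060  idx=[0, 0, 0, 0, 0, 0, 1, 1, 2, 3, 4]
step 3: w=[0.0075, 0.0075, 0.0075, 0.0075, 0.0075, 0.0075, 0.1427, 0.1427, 0.1427, 0.1427, 0.3843]  mean=0.2290  Neff=4.3571  idx=[6, 6, 7, 7, 8, 9, 9, 10, 10, 10, 10]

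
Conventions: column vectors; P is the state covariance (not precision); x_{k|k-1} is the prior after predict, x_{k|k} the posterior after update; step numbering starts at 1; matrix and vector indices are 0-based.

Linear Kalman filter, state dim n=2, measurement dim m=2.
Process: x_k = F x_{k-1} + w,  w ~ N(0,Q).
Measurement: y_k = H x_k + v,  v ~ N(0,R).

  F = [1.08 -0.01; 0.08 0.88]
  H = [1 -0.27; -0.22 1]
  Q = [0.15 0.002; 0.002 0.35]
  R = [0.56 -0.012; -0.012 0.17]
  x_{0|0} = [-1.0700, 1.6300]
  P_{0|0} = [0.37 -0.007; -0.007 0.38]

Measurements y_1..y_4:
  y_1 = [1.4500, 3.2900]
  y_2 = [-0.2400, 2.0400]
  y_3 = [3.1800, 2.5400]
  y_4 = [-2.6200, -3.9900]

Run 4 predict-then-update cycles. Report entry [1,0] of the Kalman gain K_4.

K[1,0] = 0.0700

step 1: x^-=[-1.1719, 1.3488]  P^-=[0.5818 0.0240; 0.0240 0.6457]  S=[1.1759 -0.2889; -0.2889 0.8333]  K=[0.5013 0.0490; 0.0666 0.7916]  nu=[2.9861, 1.6834]  x^+=[0.4074, 2.8804]  P^+=[0.2985 0.0680; 0.0680 0.1487]
step 2: x^-=[0.4112, 2.5673]  P^-=[0.4967 0.0910; 0.0910 0.4767]  S=[1.0423 -0.1535; -0.1535 0.6306]  K=[0.4654 0.0844; 0.0731 0.7419]  nu=[0.0420, -0.4369]  x^+=[0.3939, 2.2463]  P^+=[0.2785 0.0700; 0.0700 0.1406]
step 3: x^-=[0.4029, 2.0083]  P^-=[0.4734 0.0913; 0.0913 0.4706]  S=[1.0183 -0.1464; -0.1464 0.6233]  K=[0.4530 0.0859; 0.0713 0.7395]  nu=[3.3193, 0.6204]  x^+=[1.9597, 2.7035]  P^+=[0.2712 0.0688; 0.0688 0.1400]
step 4: x^-=[2.0895, 2.5359]  P^-=[0.4649 0.0896; 0.0896 0.4698]  S=[1.0108 -0.1462; -0.1462 0.6229]  K=[0.4483 0.0848; 0.0700 0.7391]  nu=[-4.0248, -6.0662]  x^+=[-0.2294, -2.2292]  P^+=[0.2684 0.0681; 0.0681 0.1398]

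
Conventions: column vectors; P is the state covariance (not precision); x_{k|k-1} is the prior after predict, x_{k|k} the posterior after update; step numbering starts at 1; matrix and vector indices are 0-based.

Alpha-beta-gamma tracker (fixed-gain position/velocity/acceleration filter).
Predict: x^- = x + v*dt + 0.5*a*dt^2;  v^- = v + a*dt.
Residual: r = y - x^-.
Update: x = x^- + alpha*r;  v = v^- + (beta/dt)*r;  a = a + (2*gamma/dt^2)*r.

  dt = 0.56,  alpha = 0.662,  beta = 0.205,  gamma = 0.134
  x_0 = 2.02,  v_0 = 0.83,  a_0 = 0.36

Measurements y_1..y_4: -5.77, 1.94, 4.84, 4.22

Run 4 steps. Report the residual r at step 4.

resid = 1.4851

step 1: x_pred=2.5412  r=-8.3112  x^+=-2.9608  v^+=-2.0109  a^+=-6.7427
step 2: x_pred=-5.1442  r=7.0842  x^+=-0.4544  v^+=-3.1935  a^+=-0.6887
step 3: x_pred=-2.3508  r=7.1908  x^+=2.4095  v^+=-0.9468  a^+=5.4565
step 4: x_pred=2.7349  r=1.4851  x^+=3.7180  v^+=2.6525  a^+=6.7257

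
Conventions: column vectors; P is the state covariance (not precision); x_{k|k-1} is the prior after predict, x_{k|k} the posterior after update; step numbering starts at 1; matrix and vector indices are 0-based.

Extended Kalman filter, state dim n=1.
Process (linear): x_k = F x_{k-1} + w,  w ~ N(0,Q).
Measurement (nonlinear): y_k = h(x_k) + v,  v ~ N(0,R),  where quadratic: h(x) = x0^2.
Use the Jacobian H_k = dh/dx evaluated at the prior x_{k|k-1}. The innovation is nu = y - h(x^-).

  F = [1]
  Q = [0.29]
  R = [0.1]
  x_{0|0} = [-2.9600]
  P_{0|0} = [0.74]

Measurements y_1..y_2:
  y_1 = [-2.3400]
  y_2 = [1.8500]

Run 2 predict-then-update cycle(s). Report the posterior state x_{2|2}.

x_post = [-1.3733]

step 1: x^-=[-2.9600]  P^-=[1.0300]  H_jac=[-5.9200]  S=[36.1978]  K=[-0.1685]  nu=[-11.1016]  x^+=[-1.0899]  P^+=[0.0028]
step 2: x^-=[-1.0899]  P^-=[0.2928]  H_jac=[-2.1798]  S=[1.4915]  K=[-0.4280]  nu=[0.6621]  x^+=[-1.3733]  P^+=[0.0196]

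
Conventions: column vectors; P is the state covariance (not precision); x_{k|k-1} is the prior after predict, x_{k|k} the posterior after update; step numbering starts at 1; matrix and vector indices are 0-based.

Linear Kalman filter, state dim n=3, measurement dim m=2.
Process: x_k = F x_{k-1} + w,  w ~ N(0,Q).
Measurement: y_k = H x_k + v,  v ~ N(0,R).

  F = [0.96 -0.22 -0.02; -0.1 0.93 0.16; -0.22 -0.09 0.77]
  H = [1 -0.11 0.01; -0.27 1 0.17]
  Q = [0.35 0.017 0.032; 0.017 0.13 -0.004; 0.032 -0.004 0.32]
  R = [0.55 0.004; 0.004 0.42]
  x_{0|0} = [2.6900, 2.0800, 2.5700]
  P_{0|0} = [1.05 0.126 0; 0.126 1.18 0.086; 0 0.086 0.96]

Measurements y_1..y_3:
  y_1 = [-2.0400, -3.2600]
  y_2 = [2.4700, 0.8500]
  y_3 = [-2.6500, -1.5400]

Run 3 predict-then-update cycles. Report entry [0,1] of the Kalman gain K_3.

K[0,1] = -0.0926

step 1: x^-=[2.0734, 2.0766, 1.1999]  P^-=[1.3227 -0.2177 -0.2004; -0.2177 1.1878 0.0743; -0.2004 0.0743 0.9426]  S=[1.9309 -0.7405; -0.7405 1.8927]  K=[0.6742 -0.0579; 0.0884 0.6999; -0.0525 0.1320]  nu=[-3.8970, -4.9808]  x^+=[-0.2653, -1.7539, 0.7473]  P^+=[0.3809 0.0896 -0.0494; 0.0896 0.3372 -0.1101; -0.0494 -0.1101 0.8941]
step 2: x^-=[0.1162, -1.4850, 0.7916]  P^-=[0.6808 -0.0112 -0.0772; -0.0112 0.4005 -0.0030; -0.0772 -0.0030 0.9068]  S=[1.2367 -0.2468; -0.2468 0.9085]  K=[0.5341 -0.0840; 0.0463 0.4562; -0.0180 0.1845]  nu=[2.1825, 2.2318]  x^+=[1.0944, -0.3657, 1.1640]  P^+=[0.2994 0.0522 -0.0265; 0.0522 0.2192 -0.0783; -0.0265 -0.0783 0.8739]
step 3: x^-=[1.1078, -0.2633, 0.6884]  P^-=[0.6152 -0.0116 -0.0490; -0.0116 0.3128 0.0297; -0.0490 0.0297 0.8763]  S=[1.1706 -0.2154; -0.2154 0.8238]  K=[0.5092 -0.0926; 0.0343 0.3986; 0.0060 0.2345]  nu=[-3.7936, -1.0946]  x^+=[-0.7224, -0.8298, 0.4089]  P^+=[0.2843 0.0414 -0.0090; 0.0414 0.1864 -0.0453; -0.0090 -0.0453 0.8315]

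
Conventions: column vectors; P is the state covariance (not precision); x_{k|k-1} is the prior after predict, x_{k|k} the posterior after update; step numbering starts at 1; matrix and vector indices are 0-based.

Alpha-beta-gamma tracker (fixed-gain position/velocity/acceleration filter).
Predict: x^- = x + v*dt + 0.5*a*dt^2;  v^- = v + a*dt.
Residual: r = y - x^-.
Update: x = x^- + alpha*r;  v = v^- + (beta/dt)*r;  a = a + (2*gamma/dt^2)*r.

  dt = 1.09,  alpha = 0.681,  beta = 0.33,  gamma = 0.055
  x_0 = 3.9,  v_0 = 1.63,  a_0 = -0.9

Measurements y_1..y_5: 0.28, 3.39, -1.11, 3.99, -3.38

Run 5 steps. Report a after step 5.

a_post = -0.6425

step 1: x_pred=5.1421  r=-4.8621  x^+=1.8310  v^+=-0.8230  a^+=-1.3502
step 2: x_pred=0.1319  r=3.2581  x^+=2.3507  v^+=-1.3083  a^+=-1.0485
step 3: x_pred=0.3018  r=-1.4118  x^+=-0.6596  v^+=-2.8785  a^+=-1.1792
step 4: x_pred=-4.4978  r=8.4878  x^+=1.2824  v^+=-1.5942  a^+=-0.3934
step 5: x_pred=-0.6890  r=-2.6910  x^+=-2.5216  v^+=-2.8377  a^+=-0.6425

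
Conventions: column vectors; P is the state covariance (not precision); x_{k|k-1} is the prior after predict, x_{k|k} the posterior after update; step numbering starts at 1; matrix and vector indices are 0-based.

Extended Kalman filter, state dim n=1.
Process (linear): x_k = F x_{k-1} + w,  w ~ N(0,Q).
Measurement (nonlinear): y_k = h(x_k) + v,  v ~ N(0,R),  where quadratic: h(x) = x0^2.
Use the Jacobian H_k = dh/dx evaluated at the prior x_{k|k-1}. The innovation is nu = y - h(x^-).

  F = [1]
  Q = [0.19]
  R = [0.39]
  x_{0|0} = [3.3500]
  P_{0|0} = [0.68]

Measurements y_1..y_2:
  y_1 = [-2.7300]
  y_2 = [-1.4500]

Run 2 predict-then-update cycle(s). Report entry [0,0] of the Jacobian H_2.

H_jac[0,0] = 2.5763

step 1: x^-=[3.3500]  P^-=[0.8700]  H_jac=[6.7000]  S=[39.4443]  K=[0.1478]  nu=[-13.9525]  x^+=[1.2881]  P^+=[0.0086]
step 2: x^-=[1.2881]  P^-=[0.1986]  H_jac=[2.5763]  S=[1.7081]  K=[0.2995]  nu=[-3.1093]  x^+=[0.3568]  P^+=[0.0453]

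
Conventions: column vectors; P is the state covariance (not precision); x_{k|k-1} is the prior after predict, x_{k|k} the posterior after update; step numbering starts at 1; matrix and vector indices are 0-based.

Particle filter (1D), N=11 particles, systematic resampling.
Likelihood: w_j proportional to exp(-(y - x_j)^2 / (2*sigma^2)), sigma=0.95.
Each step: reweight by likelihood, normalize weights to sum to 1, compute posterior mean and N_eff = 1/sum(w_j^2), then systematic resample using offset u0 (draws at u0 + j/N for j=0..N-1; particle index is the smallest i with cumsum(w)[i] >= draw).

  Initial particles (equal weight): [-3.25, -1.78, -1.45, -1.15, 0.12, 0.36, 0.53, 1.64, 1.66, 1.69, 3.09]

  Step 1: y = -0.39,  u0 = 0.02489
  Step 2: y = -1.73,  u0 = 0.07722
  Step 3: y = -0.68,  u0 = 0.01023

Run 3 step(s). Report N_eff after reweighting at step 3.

step 1: w=[0.0026, 0.0830, 0.1299, 0.1757, 0.2095, 0.1772, 0.1514, 0.0247, 0.0236, 0.0220, 0.0003]  mean=-0.2596  Neff=6.4705  idx=[1, 2, 2, 3, 3, 4, 4, 5, 5, 6, 7]
step 2: w=[0.1953, 0.1873, 0.1873, 0.1623, 0.1623, 0.0294, 0.0294, 0.0174, 0.0174, 0.0115, 0.0004]  mean=-1.2379  Neff=6.1172  idx=[0, 0, 1, 1, 2, 2, 3, 3, 4, 5, 8]
step 3: w=[0.0655, 0.0655, 0.0922, 0.0922, 0.0922, 0.0922, 0.1133, 0.1133, 0.1133, 0.0898, 0.0703]  mean=-1.1229  Neff=10.6229  idx=[0, 1, 2, 3, 4, 5, 6, 7, 8, 8, 9]

N_eff = 10.6229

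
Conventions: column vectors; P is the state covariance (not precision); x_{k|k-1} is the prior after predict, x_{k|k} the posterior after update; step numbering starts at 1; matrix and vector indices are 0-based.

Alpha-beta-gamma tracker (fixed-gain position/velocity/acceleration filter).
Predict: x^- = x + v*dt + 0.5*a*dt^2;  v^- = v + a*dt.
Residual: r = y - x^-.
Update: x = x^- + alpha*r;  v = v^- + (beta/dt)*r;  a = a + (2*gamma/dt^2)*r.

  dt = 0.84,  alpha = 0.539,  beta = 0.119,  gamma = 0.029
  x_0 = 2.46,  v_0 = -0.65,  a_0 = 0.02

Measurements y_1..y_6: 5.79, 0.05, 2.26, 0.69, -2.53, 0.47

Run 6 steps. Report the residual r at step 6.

step 1: x_pred=1.9211  r=3.8689  x^+=4.0064  v^+=-0.0851  a^+=0.3380
step 2: x_pred=4.0542  r=-4.0042  x^+=1.8959  v^+=-0.3684  a^+=0.0089
step 3: x_pred=1.5896  r=0.6704  x^+=1.9509  v^+=-0.2660  a^+=0.0640
step 4: x_pred=1.7501  r=-1.0601  x^+=1.1787  v^+=-0.3624  a^+=-0.0231
step 5: x_pred=0.8661  r=-3.3961  x^+=-0.9644  v^+=-0.8630  a^+=-0.3023
step 6: x_pred=-1.7959  r=2.2659  x^+=-0.5746  v^+=-0.7959  a^+=-0.1160

resid = 2.2659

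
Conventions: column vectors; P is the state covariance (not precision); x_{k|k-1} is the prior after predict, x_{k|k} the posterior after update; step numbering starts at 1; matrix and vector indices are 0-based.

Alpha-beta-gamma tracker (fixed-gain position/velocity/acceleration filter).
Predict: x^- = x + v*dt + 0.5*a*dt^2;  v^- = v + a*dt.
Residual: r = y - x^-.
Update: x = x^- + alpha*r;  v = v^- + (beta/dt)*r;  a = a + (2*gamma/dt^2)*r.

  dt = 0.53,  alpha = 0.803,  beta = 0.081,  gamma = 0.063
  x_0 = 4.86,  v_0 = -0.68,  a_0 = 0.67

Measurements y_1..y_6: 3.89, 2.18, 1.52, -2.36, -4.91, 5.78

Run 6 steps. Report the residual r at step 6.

step 1: x_pred=4.5937  r=-0.7037  x^+=4.0286  v^+=-0.4324  a^+=0.3543
step 2: x_pred=3.8492  r=-1.6692  x^+=2.5088  v^+=-0.4997  a^+=-0.3944
step 3: x_pred=2.1886  r=-0.6686  x^+=1.6517  v^+=-0.8109  a^+=-0.6943
step 4: x_pred=1.1244  r=-3.4844  x^+=-1.6736  v^+=-1.7114  a^+=-2.2572
step 5: x_pred=-2.8977  r=-2.0123  x^+=-4.5136  v^+=-3.2153  a^+=-3.1599
step 6: x_pred=-6.6615  r=12.4415  x^+=3.3290  v^+=-2.9886  a^+=2.4209

resid = 12.4415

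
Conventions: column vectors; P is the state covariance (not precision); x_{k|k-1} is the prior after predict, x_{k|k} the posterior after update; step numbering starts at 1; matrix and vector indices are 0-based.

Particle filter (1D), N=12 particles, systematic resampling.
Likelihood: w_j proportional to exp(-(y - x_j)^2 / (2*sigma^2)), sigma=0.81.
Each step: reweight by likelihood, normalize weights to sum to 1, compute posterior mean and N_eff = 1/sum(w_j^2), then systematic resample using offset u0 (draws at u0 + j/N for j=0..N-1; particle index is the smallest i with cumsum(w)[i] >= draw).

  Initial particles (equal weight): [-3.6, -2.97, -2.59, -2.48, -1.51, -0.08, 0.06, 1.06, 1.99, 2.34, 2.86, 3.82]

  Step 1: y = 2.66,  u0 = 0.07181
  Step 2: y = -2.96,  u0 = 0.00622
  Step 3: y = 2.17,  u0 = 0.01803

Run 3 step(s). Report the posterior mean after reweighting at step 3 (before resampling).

post_mean = 2.0192

step 1: w=[0.0000, 0.0000, 0.0000, 0.0000, 0.0000, 0.0011, 0.0019, 0.0456, 0.2280, 0.2969, 0.3114, 0.1151]  mean=2.5273  Neff=3.9610  idx=[8, 8, 8, 9, 9, 9, 9, 10, 10, 10, 11, 11]
step 2: w=[0.3065, 0.3065, 0.3065, 0.0199, 0.0199, 0.0199, 0.0199, 0.0002, 0.0002, 0.0002, 0.0000, 0.0000]  mean=2.0185  Neff=3.5275  idx=[0, 0, 0, 0, 1, 1, 1, 1, 2, 2, 2, 3]
step 3: w=[0.0833, 0.0833, 0.0833, 0.0833, 0.0833, 0.0833, 0.0833, 0.0833, 0.0833, 0.0833, 0.0833, 0.0835]  mean=2.0192  Neff=12.0000  idx=[0, 1, 2, 3, 4, 5, 6, 7, 8, 9, 10, 11]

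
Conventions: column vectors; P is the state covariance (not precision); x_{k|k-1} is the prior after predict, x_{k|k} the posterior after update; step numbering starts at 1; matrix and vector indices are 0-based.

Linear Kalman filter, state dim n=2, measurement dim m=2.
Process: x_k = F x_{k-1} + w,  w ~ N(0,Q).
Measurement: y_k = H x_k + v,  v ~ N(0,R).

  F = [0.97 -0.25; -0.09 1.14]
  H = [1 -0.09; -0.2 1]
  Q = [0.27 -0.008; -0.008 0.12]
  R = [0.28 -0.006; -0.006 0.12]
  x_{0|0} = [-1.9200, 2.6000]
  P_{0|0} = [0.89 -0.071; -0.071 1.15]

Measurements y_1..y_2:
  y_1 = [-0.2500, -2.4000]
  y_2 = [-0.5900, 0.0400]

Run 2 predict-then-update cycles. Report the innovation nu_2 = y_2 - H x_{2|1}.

innov = [-0.9250, 2.4381]

step 1: x^-=[-2.5124, 3.1368]  P^-=[1.2137 -0.4936; -0.4936 1.6363]  S=[1.5958 -0.8985; -0.8985 2.0023]  K=[0.7779 -0.0187; 0.1155 0.9183]  nu=[2.5447, -6.0393]  x^+=[-0.4201, -2.1154]  P^+=[0.2213 0.0373; 0.0373 0.1170]
step 2: x^-=[0.1214, -2.3738]  P^-=[0.4674 -0.0185; -0.0185 0.2662]  S=[0.7529 -0.1423; -0.1423 0.4123]  K=[0.6116 -0.0606; 0.0720 0.6794]  nu=[-0.9250, 2.4381]  x^+=[-0.5921, -0.7839]  P^+=[0.1737 0.0238; 0.0238 0.0859]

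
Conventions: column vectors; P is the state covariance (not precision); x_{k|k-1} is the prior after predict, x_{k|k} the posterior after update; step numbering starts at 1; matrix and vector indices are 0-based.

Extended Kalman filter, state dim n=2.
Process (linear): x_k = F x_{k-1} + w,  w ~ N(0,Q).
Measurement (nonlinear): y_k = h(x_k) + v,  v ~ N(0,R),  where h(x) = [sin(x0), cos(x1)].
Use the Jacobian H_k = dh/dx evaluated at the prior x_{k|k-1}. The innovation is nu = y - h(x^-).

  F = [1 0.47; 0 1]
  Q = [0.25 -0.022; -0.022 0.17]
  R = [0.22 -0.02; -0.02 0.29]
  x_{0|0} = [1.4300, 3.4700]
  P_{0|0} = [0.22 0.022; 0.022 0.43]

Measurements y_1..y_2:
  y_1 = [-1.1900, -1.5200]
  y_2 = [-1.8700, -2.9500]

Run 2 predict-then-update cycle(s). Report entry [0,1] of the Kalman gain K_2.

K[0,1] = 0.1297

step 1: x^-=[3.0609, 3.4700]  P^-=[0.5857 0.2021; 0.2021 0.6000]  H_jac=[-0.9967 0.0000; 0.0000 0.3225]  S=[0.8019 -0.0850; -0.0850 0.3524]  K=[-0.7270 0.0097; -0.1981 0.5014]  nu=[-1.2706, -0.5734]  x^+=[3.9791, 3.4342]  P^+=[0.1607 0.0538; 0.0538 0.4631]
step 2: x^-=[5.5931, 3.4342]  P^-=[0.5635 0.2494; 0.2494 0.6331]  H_jac=[0.7712 0.0000; 0.0000 0.2884]  S=[0.5551 0.0355; 0.0355 0.3427]  K=[0.7745 0.1297; 0.3145 0.5003]  nu=[-1.2334, -1.9925]  x^+=[4.3793, 2.0494]  P^+=[0.2176 0.0767; 0.0767 0.4812]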